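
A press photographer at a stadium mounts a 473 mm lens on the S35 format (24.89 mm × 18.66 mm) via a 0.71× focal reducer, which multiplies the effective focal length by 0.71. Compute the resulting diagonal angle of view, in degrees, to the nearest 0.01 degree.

Effective focal length f = 473 × 0.71 = 335.83 mm.
Sensor diagonal = √(24.89² + 18.66²) = √967.7077 ≈ 31.1080 mm.
α = 2·arctan(31.108 / (2 × 335.83)) = 2·arctan(0.04632) ≈ 5.3035°.

5.30°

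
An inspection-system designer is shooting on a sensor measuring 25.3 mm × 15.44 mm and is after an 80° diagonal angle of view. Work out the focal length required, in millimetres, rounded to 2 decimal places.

17.66 mm

Sensor diagonal = √(25.3² + 15.44²) = √878.4836 ≈ 29.6392 mm.
From α = 2·arctan(d/2f) we get f = d / (2·tan(α/2)).
With d = 29.6392 mm and α/2 = 40°, tan(α/2) ≈ 0.83910, so f ≈ 29.6392 / 1.67820 ≈ 17.6613 mm.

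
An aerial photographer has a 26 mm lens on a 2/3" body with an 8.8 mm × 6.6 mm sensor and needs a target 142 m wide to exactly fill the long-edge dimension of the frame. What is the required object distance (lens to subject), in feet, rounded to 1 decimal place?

W: 142 m = 142000 mm.
Magnification m = w/W = dᵢ/dₒ; combined with 1/f = 1/dₒ + 1/dᵢ this gives dₒ = f·(1 + W/w).
dₒ = 26 mm × (1 + 142000/8.8) = 26 × 16137.3636 ≈ 419571.455 mm = 419571.455/304.8 ft = 1376.55 ft.

1376.5 ft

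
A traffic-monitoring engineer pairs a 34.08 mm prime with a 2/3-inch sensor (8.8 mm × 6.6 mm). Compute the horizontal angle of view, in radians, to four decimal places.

0.2568 rad

Angle of view α = 2·arctan(w/2f) with w = 8.8 mm and f = 34.08 mm.
w/2f = 0.12911; arctan(0.12911) ≈ 0.1284 rad, so α ≈ 0.2568 rad.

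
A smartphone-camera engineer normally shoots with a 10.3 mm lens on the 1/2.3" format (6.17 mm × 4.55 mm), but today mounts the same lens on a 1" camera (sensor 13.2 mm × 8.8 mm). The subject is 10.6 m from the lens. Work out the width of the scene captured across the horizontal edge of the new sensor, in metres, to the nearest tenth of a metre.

The focal length stays 10.3 mm; the relevant sensor dimension is now w = 13.2 mm. Object distance dₒ = 10.6 m = 10600 mm.
Thin-lens field width W = w·(dₒ − f)/f = 13.2 × (10600 − 10.3)/10.3 ≈ 13571.266 mm = 13.5713 m.

13.6 m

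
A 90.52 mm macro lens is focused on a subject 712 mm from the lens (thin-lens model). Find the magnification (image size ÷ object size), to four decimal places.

Thin lens: 1/f = 1/dₒ + 1/dᵢ → 1/dᵢ = 1/90.52 − 1/712 = 0.0096428 mm⁻¹, so dᵢ ≈ 103.7044 mm.
Magnification m = dᵢ/dₒ = 103.7044/712 ≈ 0.14565.

0.1457×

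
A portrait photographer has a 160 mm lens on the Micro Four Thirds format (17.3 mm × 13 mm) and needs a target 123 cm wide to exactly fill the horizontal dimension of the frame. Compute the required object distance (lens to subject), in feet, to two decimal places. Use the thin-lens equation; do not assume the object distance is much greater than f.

W: 123 cm = 1230 mm.
Magnification m = w/W = dᵢ/dₒ; combined with 1/f = 1/dₒ + 1/dᵢ this gives dₒ = f·(1 + W/w).
dₒ = 160 mm × (1 + 1230/17.3) = 160 × 72.0983 ≈ 11535.723 mm = 11535.723/304.8 ft = 37.8469 ft.

37.85 ft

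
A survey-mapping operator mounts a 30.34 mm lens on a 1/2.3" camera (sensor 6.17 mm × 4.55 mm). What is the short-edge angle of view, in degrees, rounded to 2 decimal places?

Angle of view α = 2·arctan(h/2f) with h = 4.55 mm and f = 30.34 mm.
h/2f = 0.07498; arctan(0.07498) ≈ 4.2882°, so α ≈ 8.5764°.

8.58°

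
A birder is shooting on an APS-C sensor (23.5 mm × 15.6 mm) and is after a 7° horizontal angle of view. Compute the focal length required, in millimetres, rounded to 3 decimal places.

From α = 2·arctan(w/2f) we get f = w / (2·tan(α/2)).
With w = 23.5 mm and α/2 = 3.5°, tan(α/2) ≈ 0.06116, so f ≈ 23.5 / 0.12233 ≈ 192.1108 mm.

192.111 mm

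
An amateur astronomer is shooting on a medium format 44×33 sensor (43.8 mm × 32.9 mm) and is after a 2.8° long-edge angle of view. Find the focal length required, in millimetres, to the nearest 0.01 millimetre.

896.09 mm

From α = 2·arctan(w/2f) we get f = w / (2·tan(α/2)).
With w = 43.8 mm and α/2 = 1.4°, tan(α/2) ≈ 0.02444, so f ≈ 43.8 / 0.04888 ≈ 896.0913 mm.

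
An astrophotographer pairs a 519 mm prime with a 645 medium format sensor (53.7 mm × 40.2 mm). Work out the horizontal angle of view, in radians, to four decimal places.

Angle of view α = 2·arctan(w/2f) with w = 53.7 mm and f = 519 mm.
w/2f = 0.05173; arctan(0.05173) ≈ 0.0517 rad, so α ≈ 0.1034 rad.

0.1034 rad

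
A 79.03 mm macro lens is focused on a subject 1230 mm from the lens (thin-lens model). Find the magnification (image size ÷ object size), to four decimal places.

0.0687×

Thin lens: 1/f = 1/dₒ + 1/dᵢ → 1/dᵢ = 1/79.03 − 1/1230 = 0.0118404 mm⁻¹, so dᵢ ≈ 84.4565 mm.
Magnification m = dᵢ/dₒ = 84.4565/1230 ≈ 0.06866.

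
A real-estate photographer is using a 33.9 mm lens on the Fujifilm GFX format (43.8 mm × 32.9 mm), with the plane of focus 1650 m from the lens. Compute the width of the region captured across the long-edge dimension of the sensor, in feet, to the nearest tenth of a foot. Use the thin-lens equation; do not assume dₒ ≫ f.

dₒ: 1650 m = 1.65e+06 mm.
Similar triangles through the lens centre give W/dₒ = w/dᵢ; with 1/f = 1/dₒ + 1/dᵢ this gives W = w·(dₒ − f)/f.
W = 43.8 mm × (1.65e+06 − 33.9) / 33.9 = 43.8 × 48671.5664 ≈ 2131814.607 mm = 2131814.607/304.8 ft = 6994.14 ft.

6994.1 ft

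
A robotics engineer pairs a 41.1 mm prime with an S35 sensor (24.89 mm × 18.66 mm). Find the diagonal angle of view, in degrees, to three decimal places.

41.458°

Sensor diagonal = √(24.89² + 18.66²) = √967.7077 ≈ 31.1080 mm.
Angle of view α = 2·arctan(d/2f) with d = 31.1080 mm and f = 41.1 mm.
d/2f = 0.37844; arctan(0.37844) ≈ 20.7288°, so α ≈ 41.4576°.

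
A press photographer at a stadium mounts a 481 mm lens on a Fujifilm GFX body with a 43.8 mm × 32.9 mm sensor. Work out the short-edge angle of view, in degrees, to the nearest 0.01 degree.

3.92°

Angle of view α = 2·arctan(h/2f) with h = 32.9 mm and f = 481 mm.
h/2f = 0.03420; arctan(0.03420) ≈ 1.9587°, so α ≈ 3.9175°.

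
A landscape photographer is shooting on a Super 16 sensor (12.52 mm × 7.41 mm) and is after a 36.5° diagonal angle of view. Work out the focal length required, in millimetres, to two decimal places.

22.06 mm

Sensor diagonal = √(12.52² + 7.41²) = √211.6585 ≈ 14.5485 mm.
From α = 2·arctan(d/2f) we get f = d / (2·tan(α/2)).
With d = 14.5485 mm and α/2 = 18.25°, tan(α/2) ≈ 0.32975, so f ≈ 14.5485 / 0.65950 ≈ 22.0598 mm.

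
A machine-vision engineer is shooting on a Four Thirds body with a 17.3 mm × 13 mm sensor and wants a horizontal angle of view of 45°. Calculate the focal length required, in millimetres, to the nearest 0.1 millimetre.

From α = 2·arctan(w/2f) we get f = w / (2·tan(α/2)).
With w = 17.3 mm and α/2 = 22.5°, tan(α/2) ≈ 0.41421, so f ≈ 17.3 / 0.82843 ≈ 20.8829 mm.

20.9 mm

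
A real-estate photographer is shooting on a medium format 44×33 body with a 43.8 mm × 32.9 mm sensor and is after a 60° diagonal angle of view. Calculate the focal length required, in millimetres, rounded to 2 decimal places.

Sensor diagonal = √(43.8² + 32.9²) = √3000.8500 ≈ 54.7800 mm.
From α = 2·arctan(d/2f) we get f = d / (2·tan(α/2)).
With d = 54.7800 mm and α/2 = 30°, tan(α/2) ≈ 0.57735, so f ≈ 54.7800 / 1.15470 ≈ 47.4409 mm.

47.44 mm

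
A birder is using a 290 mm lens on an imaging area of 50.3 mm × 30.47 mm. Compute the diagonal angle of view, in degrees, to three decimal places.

11.579°

Sensor diagonal = √(50.3² + 30.47²) = √3458.5109 ≈ 58.8091 mm.
Angle of view α = 2·arctan(d/2f) with d = 58.8091 mm and f = 290 mm.
d/2f = 0.10140; arctan(0.10140) ≈ 5.7897°, so α ≈ 11.5794°.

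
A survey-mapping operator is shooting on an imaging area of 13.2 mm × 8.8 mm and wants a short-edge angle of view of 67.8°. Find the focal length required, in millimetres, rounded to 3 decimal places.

6.548 mm

From α = 2·arctan(h/2f) we get f = h / (2·tan(α/2)).
With h = 8.8 mm and α/2 = 33.9°, tan(α/2) ≈ 0.67197, so f ≈ 8.8 / 1.34394 ≈ 6.5479 mm.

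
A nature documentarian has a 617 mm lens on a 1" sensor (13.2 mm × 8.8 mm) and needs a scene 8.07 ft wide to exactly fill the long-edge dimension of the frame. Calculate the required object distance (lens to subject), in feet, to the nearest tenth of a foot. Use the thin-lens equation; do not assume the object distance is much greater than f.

379.2 ft

W: 8.07 ft × 304.8 mm/ft = 2459.74 mm.
Magnification m = w/W = dᵢ/dₒ; combined with 1/f = 1/dₒ + 1/dᵢ this gives dₒ = f·(1 + W/w).
dₒ = 617 mm × (1 + 2459.74/13.2) = 617 × 187.3436 ≈ 115591.020 mm = 115591.020/304.8 ft = 379.236 ft.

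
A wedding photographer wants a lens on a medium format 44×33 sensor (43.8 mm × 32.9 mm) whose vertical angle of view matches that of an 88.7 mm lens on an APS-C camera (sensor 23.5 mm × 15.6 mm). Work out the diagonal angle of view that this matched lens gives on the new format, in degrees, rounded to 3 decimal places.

16.660°

Equal vertical AOV ⇒ f₂ = f₁ · 32.9/15.6 = 88.7 × 2.10897 ≈ 187.0660 mm.
Sensor diagonal = √(43.8² + 32.9²) = √3000.8500 ≈ 54.7800 mm.
Diagonal AOV on the new format = 2·arctan(54.7800 / (2 × 187.0660)) = 2·arctan(0.14642) ≈ 16.6600°.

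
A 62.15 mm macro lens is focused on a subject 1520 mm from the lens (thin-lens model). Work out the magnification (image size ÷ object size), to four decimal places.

0.0426×

Thin lens: 1/f = 1/dₒ + 1/dᵢ → 1/dᵢ = 1/62.15 − 1/1520 = 0.0154322 mm⁻¹, so dᵢ ≈ 64.7995 mm.
Magnification m = dᵢ/dₒ = 64.7995/1520 ≈ 0.04263.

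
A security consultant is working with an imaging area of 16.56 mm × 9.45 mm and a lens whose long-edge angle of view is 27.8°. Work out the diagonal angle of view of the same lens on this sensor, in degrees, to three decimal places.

31.808°

From the long-edge AOV: f = 16.56 / (2·tan(13.9°)) = 16.56 / 0.49495 ≈ 33.4579 mm.
Sensor diagonal = √(16.56² + 9.45²) = √363.5361 ≈ 19.0666 mm.
Diagonal AOV = 2·arctan(19.0666 / (2 × 33.4579)) = 2·arctan(0.28493) ≈ 31.8081°.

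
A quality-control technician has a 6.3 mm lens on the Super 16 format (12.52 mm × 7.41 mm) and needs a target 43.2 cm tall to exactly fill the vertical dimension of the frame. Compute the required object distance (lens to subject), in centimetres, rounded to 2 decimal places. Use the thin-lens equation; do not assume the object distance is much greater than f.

W: 43.2 cm = 432 mm.
Magnification m = h/W = dᵢ/dₒ; combined with 1/f = 1/dₒ + 1/dᵢ this gives dₒ = f·(1 + W/h).
dₒ = 6.3 mm × (1 + 432/7.41) = 6.3 × 59.2996 ≈ 373.587 mm = 37.3587 cm.

37.36 cm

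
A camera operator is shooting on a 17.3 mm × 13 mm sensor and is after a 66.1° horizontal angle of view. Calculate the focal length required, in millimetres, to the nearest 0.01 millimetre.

From α = 2·arctan(w/2f) we get f = w / (2·tan(α/2)).
With w = 17.3 mm and α/2 = 33.05°, tan(α/2) ≈ 0.65065, so f ≈ 17.3 / 1.30130 ≈ 13.2944 mm.

13.29 mm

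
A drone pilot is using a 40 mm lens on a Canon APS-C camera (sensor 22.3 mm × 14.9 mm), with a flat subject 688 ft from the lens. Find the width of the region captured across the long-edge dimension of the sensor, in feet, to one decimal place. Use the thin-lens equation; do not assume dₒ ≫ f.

dₒ: 688 ft × 304.8 mm/ft = 209702.39 mm.
Similar triangles through the lens centre give W/dₒ = w/dᵢ; with 1/f = 1/dₒ + 1/dᵢ this gives W = w·(dₒ − f)/f.
W = 22.3 mm × (209702 − 40) / 40 = 22.3 × 5241.5598 ≈ 116886.784 mm = 116886.784/304.8 ft = 383.487 ft.

383.5 ft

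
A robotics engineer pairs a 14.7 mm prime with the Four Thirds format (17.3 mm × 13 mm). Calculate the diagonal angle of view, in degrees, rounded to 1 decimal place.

72.7°

Sensor diagonal = √(17.3² + 13²) = √468.2900 ≈ 21.6400 mm.
Angle of view α = 2·arctan(d/2f) with d = 21.6400 mm and f = 14.7 mm.
d/2f = 0.73605; arctan(0.73605) ≈ 36.3551°, so α ≈ 72.7102°.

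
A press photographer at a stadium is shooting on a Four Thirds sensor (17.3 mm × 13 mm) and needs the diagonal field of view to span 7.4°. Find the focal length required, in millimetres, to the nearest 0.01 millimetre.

167.32 mm

Sensor diagonal = √(17.3² + 13²) = √468.2900 ≈ 21.6400 mm.
From α = 2·arctan(d/2f) we get f = d / (2·tan(α/2)).
With d = 21.6400 mm and α/2 = 3.7°, tan(α/2) ≈ 0.06467, so f ≈ 21.6400 / 0.12933 ≈ 167.3185 mm.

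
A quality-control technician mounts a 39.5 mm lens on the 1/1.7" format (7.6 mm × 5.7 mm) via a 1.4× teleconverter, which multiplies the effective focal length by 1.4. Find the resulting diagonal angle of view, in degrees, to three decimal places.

9.819°

Effective focal length f = 39.5 × 1.4 = 55.3 mm.
Sensor diagonal = √(7.6² + 5.7²) = √90.2500 ≈ 9.5000 mm.
α = 2·arctan(9.500 / (2 × 55.3)) = 2·arctan(0.08590) ≈ 9.8188°.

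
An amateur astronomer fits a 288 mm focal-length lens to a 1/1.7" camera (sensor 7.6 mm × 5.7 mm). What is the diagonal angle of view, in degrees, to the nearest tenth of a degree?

Sensor diagonal = √(7.6² + 5.7²) = √90.2500 ≈ 9.5000 mm.
Angle of view α = 2·arctan(d/2f) with d = 9.5000 mm and f = 288 mm.
d/2f = 0.01649; arctan(0.01649) ≈ 0.9449°, so α ≈ 1.8898°.

1.9°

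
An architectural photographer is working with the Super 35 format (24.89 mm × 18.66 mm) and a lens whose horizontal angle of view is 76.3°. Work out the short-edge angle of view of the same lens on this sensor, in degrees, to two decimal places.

60.99°

From the horizontal AOV: f = 24.89 / (2·tan(38.15°)) = 24.89 / 1.57102 ≈ 15.8432 mm.
Short-edge AOV = 2·arctan(18.66 / (2 × 15.8432)) = 2·arctan(0.58890) ≈ 60.9873°.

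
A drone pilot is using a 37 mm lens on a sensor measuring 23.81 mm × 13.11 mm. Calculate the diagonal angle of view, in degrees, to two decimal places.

Sensor diagonal = √(23.81² + 13.11²) = √738.7882 ≈ 27.1807 mm.
Angle of view α = 2·arctan(d/2f) with d = 27.1807 mm and f = 37 mm.
d/2f = 0.36731; arctan(0.36731) ≈ 20.1686°, so α ≈ 40.3372°.

40.34°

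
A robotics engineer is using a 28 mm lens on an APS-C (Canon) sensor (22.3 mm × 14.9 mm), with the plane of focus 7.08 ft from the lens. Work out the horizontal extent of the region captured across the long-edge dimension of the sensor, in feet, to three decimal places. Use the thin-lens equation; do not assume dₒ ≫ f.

dₒ: 7.08 ft × 304.8 mm/ft = 2157.98 mm.
Similar triangles through the lens centre give W/dₒ = w/dᵢ; with 1/f = 1/dₒ + 1/dᵢ this gives W = w·(dₒ − f)/f.
W = 22.3 mm × (2157.98 − 28) / 28 = 22.3 × 76.0709 ≈ 1696.380 mm = 1696.380/304.8 ft = 5.56555 ft.

5.566 ft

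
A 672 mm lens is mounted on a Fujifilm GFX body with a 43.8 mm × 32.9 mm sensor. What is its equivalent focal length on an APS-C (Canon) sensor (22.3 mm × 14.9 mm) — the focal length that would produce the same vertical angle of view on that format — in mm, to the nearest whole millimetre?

Equal angle of view means equal height/f ratio, so f₂ = f₁ · (height₂/height₁) = 672 × 14.9/32.9.
f₂ = 672 × 0.45289 ≈ 304.340 mm.

304 mm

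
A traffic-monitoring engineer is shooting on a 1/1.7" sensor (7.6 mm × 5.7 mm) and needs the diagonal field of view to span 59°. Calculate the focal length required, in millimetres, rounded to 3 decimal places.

8.396 mm

Sensor diagonal = √(7.6² + 5.7²) = √90.2500 ≈ 9.5000 mm.
From α = 2·arctan(d/2f) we get f = d / (2·tan(α/2)).
With d = 9.5000 mm and α/2 = 29.5°, tan(α/2) ≈ 0.56577, so f ≈ 9.5000 / 1.13155 ≈ 8.3956 mm.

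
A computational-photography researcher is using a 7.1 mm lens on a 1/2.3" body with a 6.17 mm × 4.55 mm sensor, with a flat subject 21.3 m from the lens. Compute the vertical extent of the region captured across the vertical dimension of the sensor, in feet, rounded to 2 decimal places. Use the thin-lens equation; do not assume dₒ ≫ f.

44.77 ft

dₒ: 21.3 m = 21300 mm.
Similar triangles through the lens centre give W/dₒ = h/dᵢ; with 1/f = 1/dₒ + 1/dᵢ this gives W = h·(dₒ − f)/f.
W = 4.55 mm × (21300 − 7.1) / 7.1 = 4.55 × 2999.0000 ≈ 13645.450 mm = 13645.450/304.8 ft = 44.7685 ft.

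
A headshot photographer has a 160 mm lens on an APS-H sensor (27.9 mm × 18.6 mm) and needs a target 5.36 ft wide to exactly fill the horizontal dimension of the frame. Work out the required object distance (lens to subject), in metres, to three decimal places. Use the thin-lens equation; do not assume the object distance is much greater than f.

W: 5.36 ft × 304.8 mm/ft = 1633.73 mm.
Magnification m = w/W = dᵢ/dₒ; combined with 1/f = 1/dₒ + 1/dᵢ this gives dₒ = f·(1 + W/w).
dₒ = 160 mm × (1 + 1633.73/27.9) = 160 × 59.5566 ≈ 9529.049 mm = 9.52905 m.

9.529 m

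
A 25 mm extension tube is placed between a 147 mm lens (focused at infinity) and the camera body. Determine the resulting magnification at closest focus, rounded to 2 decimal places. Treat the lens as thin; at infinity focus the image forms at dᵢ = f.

0.17×

The tube moves the image plane from f to f + e, so dᵢ = 147 + 25 = 172 mm. Focus is achieved when 1/f = 1/dₒ + 1/dᵢ, giving dₒ = 1/(1/f − 1/(f+e)).
Magnification m = dᵢ/dₒ = (f+e)·(1/f − 1/(f+e)) = e/f = 25/147 ≈ 0.1701.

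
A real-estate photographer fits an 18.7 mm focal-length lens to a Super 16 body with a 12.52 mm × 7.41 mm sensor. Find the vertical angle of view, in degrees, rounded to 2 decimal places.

22.41°

Angle of view α = 2·arctan(h/2f) with h = 7.41 mm and f = 18.7 mm.
h/2f = 0.19813; arctan(0.19813) ≈ 11.2068°, so α ≈ 22.4136°.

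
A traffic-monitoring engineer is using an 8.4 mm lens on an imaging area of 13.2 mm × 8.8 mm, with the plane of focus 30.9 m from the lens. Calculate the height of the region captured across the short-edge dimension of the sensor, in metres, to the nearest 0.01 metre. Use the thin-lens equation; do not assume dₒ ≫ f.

32.36 m

dₒ: 30.9 m = 30900 mm.
Similar triangles through the lens centre give W/dₒ = h/dᵢ; with 1/f = 1/dₒ + 1/dᵢ this gives W = h·(dₒ − f)/f.
W = 8.8 mm × (30900 − 8.4) / 8.4 = 8.8 × 3677.5714 ≈ 32362.629 mm = 32.3626 m.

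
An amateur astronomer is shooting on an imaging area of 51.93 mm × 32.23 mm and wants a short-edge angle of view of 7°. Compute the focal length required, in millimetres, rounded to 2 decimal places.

263.48 mm

From α = 2·arctan(h/2f) we get f = h / (2·tan(α/2)).
With h = 32.23 mm and α/2 = 3.5°, tan(α/2) ≈ 0.06116, so f ≈ 32.23 / 0.12233 ≈ 263.4779 mm.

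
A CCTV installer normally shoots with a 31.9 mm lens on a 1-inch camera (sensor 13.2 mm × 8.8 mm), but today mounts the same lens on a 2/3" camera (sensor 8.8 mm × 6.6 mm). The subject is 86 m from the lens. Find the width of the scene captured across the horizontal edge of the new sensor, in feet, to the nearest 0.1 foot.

77.8 ft

The focal length stays 31.9 mm; the relevant sensor dimension is now w = 8.8 mm. Object distance dₒ = 86 m = 86000 mm.
Thin-lens field width W = w·(dₒ − f)/f = 8.8 × (86000 − 31.9)/31.9 ≈ 23715.338 mm = 23715.338/304.8 ft = 77.8062 ft.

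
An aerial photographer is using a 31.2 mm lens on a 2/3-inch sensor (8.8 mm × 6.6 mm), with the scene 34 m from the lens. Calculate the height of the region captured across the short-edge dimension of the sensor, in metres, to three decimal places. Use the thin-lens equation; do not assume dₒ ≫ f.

7.186 m

dₒ: 34 m = 34000 mm.
Similar triangles through the lens centre give W/dₒ = h/dᵢ; with 1/f = 1/dₒ + 1/dᵢ this gives W = h·(dₒ − f)/f.
W = 6.6 mm × (34000 − 31.2) / 31.2 = 6.6 × 1088.7436 ≈ 7185.708 mm = 7.18571 m.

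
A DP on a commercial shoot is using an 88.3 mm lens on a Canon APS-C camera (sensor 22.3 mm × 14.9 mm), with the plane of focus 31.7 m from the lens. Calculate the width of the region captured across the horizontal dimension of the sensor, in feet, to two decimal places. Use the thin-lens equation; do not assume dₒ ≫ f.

26.19 ft

dₒ: 31.7 m = 31700 mm.
Similar triangles through the lens centre give W/dₒ = w/dᵢ; with 1/f = 1/dₒ + 1/dᵢ this gives W = w·(dₒ − f)/f.
W = 22.3 mm × (31700 − 88.3) / 88.3 = 22.3 × 358.0034 ≈ 7983.476 mm = 7983.476/304.8 ft = 26.1925 ft.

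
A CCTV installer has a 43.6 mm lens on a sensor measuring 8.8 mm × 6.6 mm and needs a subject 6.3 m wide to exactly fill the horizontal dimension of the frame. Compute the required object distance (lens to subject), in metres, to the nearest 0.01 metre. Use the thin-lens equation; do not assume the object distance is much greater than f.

W: 6.3 m = 6300 mm.
Magnification m = w/W = dᵢ/dₒ; combined with 1/f = 1/dₒ + 1/dᵢ this gives dₒ = f·(1 + W/w).
dₒ = 43.6 mm × (1 + 6300/8.8) = 43.6 × 716.9091 ≈ 31257.236 mm = 31.2572 m.

31.26 m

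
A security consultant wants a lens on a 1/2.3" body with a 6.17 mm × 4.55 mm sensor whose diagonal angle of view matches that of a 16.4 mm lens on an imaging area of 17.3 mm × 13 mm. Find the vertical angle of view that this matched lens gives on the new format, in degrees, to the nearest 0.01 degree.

Sensor diagonal = √(17.3² + 13²) = √468.2900 ≈ 21.6400 mm.
Sensor diagonal = √(6.17² + 4.55²) = √58.7714 ≈ 7.6663 mm.
Equal diagonal AOV ⇒ f₂ = f₁ · 7.6663/21.6400 = 16.4 × 0.35426 ≈ 5.8099 mm.
Vertical AOV on the new format = 2·arctan(4.55 / (2 × 5.8099)) = 2·arctan(0.39157) ≈ 42.7679°.

42.77°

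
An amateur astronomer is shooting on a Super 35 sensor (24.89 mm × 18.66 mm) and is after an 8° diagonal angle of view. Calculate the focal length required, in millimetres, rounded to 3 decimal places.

222.433 mm

Sensor diagonal = √(24.89² + 18.66²) = √967.7077 ≈ 31.1080 mm.
From α = 2·arctan(d/2f) we get f = d / (2·tan(α/2)).
With d = 31.1080 mm and α/2 = 4°, tan(α/2) ≈ 0.06993, so f ≈ 31.1080 / 0.13985 ≈ 222.4326 mm.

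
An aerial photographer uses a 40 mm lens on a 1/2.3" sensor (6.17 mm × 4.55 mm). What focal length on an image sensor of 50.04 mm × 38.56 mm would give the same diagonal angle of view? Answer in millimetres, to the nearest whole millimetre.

Sensor diagonal = √(6.17² + 4.55²) = √58.7714 ≈ 7.6663 mm.
Sensor diagonal = √(50.04² + 38.56²) = √3990.8752 ≈ 63.1734 mm.
Equal angle of view means equal diagonal/f ratio, so f₂ = f₁ · (diagonal₂/diagonal₁) = 40 × 63.1734/7.6663.
f₂ = 40 × 8.24045 ≈ 329.618 mm.

330 mm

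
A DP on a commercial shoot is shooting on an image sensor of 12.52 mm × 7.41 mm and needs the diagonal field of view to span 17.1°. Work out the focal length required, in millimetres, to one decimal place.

Sensor diagonal = √(12.52² + 7.41²) = √211.6585 ≈ 14.5485 mm.
From α = 2·arctan(d/2f) we get f = d / (2·tan(α/2)).
With d = 14.5485 mm and α/2 = 8.55°, tan(α/2) ≈ 0.15034, so f ≈ 14.5485 / 0.30069 ≈ 48.3842 mm.

48.4 mm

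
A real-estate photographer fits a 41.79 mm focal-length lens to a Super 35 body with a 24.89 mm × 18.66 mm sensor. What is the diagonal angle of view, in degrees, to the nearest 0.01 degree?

40.83°

Sensor diagonal = √(24.89² + 18.66²) = √967.7077 ≈ 31.1080 mm.
Angle of view α = 2·arctan(d/2f) with d = 31.1080 mm and f = 41.79 mm.
d/2f = 0.37219; arctan(0.37219) ≈ 20.4150°, so α ≈ 40.8300°.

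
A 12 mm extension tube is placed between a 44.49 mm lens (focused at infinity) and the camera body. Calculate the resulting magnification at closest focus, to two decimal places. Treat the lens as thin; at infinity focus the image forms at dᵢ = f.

The tube moves the image plane from f to f + e, so dᵢ = 44.49 + 12 = 56.49 mm. Focus is achieved when 1/f = 1/dₒ + 1/dᵢ, giving dₒ = 1/(1/f − 1/(f+e)).
Magnification m = dᵢ/dₒ = (f+e)·(1/f − 1/(f+e)) = e/f = 12/44.49 ≈ 0.2697.

0.27×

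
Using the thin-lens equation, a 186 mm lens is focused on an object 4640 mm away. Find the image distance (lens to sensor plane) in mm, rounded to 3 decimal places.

1/dᵢ = 1/f − 1/dₒ = 1/186 − 1/4640 = 0.0051608 mm⁻¹.
dᵢ = 1/0.0051608 ≈ 193.7674 mm.

193.767 mm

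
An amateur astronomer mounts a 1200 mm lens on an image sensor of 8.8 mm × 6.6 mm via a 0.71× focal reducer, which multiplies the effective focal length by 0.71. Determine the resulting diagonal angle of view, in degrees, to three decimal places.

0.740°

Effective focal length f = 1200 × 0.71 = 852 mm.
Sensor diagonal = √(8.8² + 6.6²) = √121.0000 ≈ 11.0000 mm.
α = 2·arctan(11.000 / (2 × 852)) = 2·arctan(0.00646) ≈ 0.7397°.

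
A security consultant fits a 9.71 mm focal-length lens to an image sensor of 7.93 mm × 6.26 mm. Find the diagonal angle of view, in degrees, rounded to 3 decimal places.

54.971°

Sensor diagonal = √(7.93² + 6.26²) = √102.0725 ≈ 10.1031 mm.
Angle of view α = 2·arctan(d/2f) with d = 10.1031 mm and f = 9.71 mm.
d/2f = 0.52024; arctan(0.52024) ≈ 27.4853°, so α ≈ 54.9707°.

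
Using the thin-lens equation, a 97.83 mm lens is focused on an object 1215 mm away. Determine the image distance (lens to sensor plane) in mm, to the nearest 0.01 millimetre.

1/dᵢ = 1/f − 1/dₒ = 1/97.83 − 1/1215 = 0.0093988 mm⁻¹.
dᵢ = 1/0.0093988 ≈ 106.3969 mm.

106.40 mm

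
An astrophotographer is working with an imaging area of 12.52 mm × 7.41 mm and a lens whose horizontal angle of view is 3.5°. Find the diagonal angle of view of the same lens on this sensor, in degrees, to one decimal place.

4.1°

From the horizontal AOV: f = 12.52 / (2·tan(1.75°)) = 12.52 / 0.06111 ≈ 204.8915 mm.
Sensor diagonal = √(12.52² + 7.41²) = √211.6585 ≈ 14.5485 mm.
Diagonal AOV = 2·arctan(14.5485 / (2 × 204.8915)) = 2·arctan(0.03550) ≈ 4.0666°.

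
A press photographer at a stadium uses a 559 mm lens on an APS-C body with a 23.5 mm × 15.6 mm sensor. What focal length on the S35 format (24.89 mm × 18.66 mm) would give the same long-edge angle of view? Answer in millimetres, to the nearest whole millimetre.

592 mm

Equal angle of view means equal width/f ratio, so f₂ = f₁ · (width₂/width₁) = 559 × 24.89/23.5.
f₂ = 559 × 1.05915 ≈ 592.064 mm.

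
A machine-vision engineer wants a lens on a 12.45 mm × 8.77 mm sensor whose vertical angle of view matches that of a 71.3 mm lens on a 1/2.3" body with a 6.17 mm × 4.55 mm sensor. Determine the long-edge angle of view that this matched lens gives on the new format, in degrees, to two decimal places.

5.19°

Equal vertical AOV ⇒ f₂ = f₁ · 8.77/4.55 = 71.3 × 1.92747 ≈ 137.4288 mm.
Long-edge AOV on the new format = 2·arctan(12.45 / (2 × 137.4288)) = 2·arctan(0.04530) ≈ 5.1870°.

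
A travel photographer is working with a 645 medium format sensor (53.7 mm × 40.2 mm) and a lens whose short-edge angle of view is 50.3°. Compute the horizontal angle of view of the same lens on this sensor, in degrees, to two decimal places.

From the short-edge AOV: f = 40.2 / (2·tan(25.15°)) = 40.2 / 0.93900 ≈ 42.8116 mm.
Horizontal AOV = 2·arctan(53.7 / (2 × 42.8116)) = 2·arctan(0.62717) ≈ 64.1891°.

64.19°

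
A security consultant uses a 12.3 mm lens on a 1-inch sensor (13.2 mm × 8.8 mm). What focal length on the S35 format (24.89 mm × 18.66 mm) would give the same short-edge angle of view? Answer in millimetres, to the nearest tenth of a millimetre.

26.1 mm

Equal angle of view means equal height/f ratio, so f₂ = f₁ · (height₂/height₁) = 12.3 × 18.66/8.8.
f₂ = 12.3 × 2.12045 ≈ 26.082 mm.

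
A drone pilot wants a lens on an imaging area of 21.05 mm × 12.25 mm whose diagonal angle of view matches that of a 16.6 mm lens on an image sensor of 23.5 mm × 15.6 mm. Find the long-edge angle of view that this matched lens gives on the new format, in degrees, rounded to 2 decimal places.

Sensor diagonal = √(23.5² + 15.6²) = √795.6100 ≈ 28.2066 mm.
Sensor diagonal = √(21.05² + 12.25²) = √593.1650 ≈ 24.3550 mm.
Equal diagonal AOV ⇒ f₂ = f₁ · 24.3550/28.2066 = 16.6 × 0.86345 ≈ 14.3333 mm.
Long-edge AOV on the new format = 2·arctan(21.05 / (2 × 14.3333)) = 2·arctan(0.73430) ≈ 72.5800°.

72.58°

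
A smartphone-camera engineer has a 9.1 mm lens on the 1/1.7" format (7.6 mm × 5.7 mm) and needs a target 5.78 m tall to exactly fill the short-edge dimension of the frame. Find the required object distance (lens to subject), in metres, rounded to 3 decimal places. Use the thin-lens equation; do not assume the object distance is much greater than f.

9.237 m

W: 5.78 m = 5780 mm.
Magnification m = h/W = dᵢ/dₒ; combined with 1/f = 1/dₒ + 1/dᵢ this gives dₒ = f·(1 + W/h).
dₒ = 9.1 mm × (1 + 5780/5.7) = 9.1 × 1015.0351 ≈ 9236.819 mm = 9.23682 m.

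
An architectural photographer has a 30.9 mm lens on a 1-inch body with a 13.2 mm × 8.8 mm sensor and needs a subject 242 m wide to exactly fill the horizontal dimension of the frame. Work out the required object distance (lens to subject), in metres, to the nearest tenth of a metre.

W: 242 m = 242000 mm.
Magnification m = w/W = dᵢ/dₒ; combined with 1/f = 1/dₒ + 1/dᵢ this gives dₒ = f·(1 + W/w).
dₒ = 30.9 mm × (1 + 242000/13.2) = 30.9 × 18334.3333 ≈ 566530.900 mm = 566.531 m.

566.5 m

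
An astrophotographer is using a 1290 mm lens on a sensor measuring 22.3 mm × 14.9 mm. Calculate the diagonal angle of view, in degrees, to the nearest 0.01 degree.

1.19°

Sensor diagonal = √(22.3² + 14.9²) = √719.3000 ≈ 26.8198 mm.
Angle of view α = 2·arctan(d/2f) with d = 26.8198 mm and f = 1290 mm.
d/2f = 0.01040; arctan(0.01040) ≈ 0.5956°, so α ≈ 1.1912°.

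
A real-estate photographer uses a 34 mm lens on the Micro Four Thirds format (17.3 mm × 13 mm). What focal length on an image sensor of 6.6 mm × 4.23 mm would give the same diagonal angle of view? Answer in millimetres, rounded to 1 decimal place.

Sensor diagonal = √(17.3² + 13²) = √468.2900 ≈ 21.6400 mm.
Sensor diagonal = √(6.6² + 4.23²) = √61.4529 ≈ 7.8392 mm.
Equal angle of view means equal diagonal/f ratio, so f₂ = f₁ · (diagonal₂/diagonal₁) = 34 × 7.8392/21.6400.
f₂ = 34 × 0.36225 ≈ 12.317 mm.

12.3 mm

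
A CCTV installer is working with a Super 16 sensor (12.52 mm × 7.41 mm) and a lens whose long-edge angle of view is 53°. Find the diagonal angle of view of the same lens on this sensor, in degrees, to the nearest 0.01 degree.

60.17°

From the long-edge AOV: f = 12.52 / (2·tan(26.5°)) = 12.52 / 0.99716 ≈ 12.5556 mm.
Sensor diagonal = √(12.52² + 7.41²) = √211.6585 ≈ 14.5485 mm.
Diagonal AOV = 2·arctan(14.5485 / (2 × 12.5556)) = 2·arctan(0.57936) ≈ 60.1727°.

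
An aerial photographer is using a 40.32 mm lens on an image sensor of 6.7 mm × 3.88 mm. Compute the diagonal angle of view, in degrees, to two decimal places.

10.97°

Sensor diagonal = √(6.7² + 3.88²) = √59.9444 ≈ 7.7424 mm.
Angle of view α = 2·arctan(d/2f) with d = 7.7424 mm and f = 40.32 mm.
d/2f = 0.09601; arctan(0.09601) ≈ 5.4843°, so α ≈ 10.9685°.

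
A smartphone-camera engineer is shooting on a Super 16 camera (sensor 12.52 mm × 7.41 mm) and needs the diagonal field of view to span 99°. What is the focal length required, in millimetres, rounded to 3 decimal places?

Sensor diagonal = √(12.52² + 7.41²) = √211.6585 ≈ 14.5485 mm.
From α = 2·arctan(d/2f) we get f = d / (2·tan(α/2)).
With d = 14.5485 mm and α/2 = 49.5°, tan(α/2) ≈ 1.17085, so f ≈ 14.5485 / 2.34170 ≈ 6.2128 mm.

6.213 mm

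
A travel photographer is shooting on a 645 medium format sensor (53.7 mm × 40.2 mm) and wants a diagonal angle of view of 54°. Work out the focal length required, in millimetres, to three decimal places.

Sensor diagonal = √(53.7² + 40.2²) = √4499.7300 ≈ 67.0800 mm.
From α = 2·arctan(d/2f) we get f = d / (2·tan(α/2)).
With d = 67.0800 mm and α/2 = 27°, tan(α/2) ≈ 0.50953, so f ≈ 67.0800 / 1.01905 ≈ 65.8260 mm.

65.826 mm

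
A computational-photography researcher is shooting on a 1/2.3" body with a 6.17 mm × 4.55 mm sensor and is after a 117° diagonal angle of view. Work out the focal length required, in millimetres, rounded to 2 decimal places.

Sensor diagonal = √(6.17² + 4.55²) = √58.7714 ≈ 7.6663 mm.
From α = 2·arctan(d/2f) we get f = d / (2·tan(α/2)).
With d = 7.6663 mm and α/2 = 58.5°, tan(α/2) ≈ 1.63185, so f ≈ 7.6663 / 3.26370 ≈ 2.3489 mm.

2.35 mm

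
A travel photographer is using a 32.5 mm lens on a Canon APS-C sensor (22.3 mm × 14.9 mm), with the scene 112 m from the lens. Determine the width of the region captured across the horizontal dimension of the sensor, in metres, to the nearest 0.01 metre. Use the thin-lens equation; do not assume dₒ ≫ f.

76.83 m

dₒ: 112 m = 112000 mm.
Similar triangles through the lens centre give W/dₒ = w/dᵢ; with 1/f = 1/dₒ + 1/dᵢ this gives W = w·(dₒ − f)/f.
W = 22.3 mm × (112000 − 32.5) / 32.5 = 22.3 × 3445.1538 ≈ 76826.931 mm = 76.8269 m.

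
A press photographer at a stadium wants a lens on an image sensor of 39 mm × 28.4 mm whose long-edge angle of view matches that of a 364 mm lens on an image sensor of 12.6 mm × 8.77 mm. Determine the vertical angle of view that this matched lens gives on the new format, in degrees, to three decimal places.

1.444°

Equal long-edge AOV ⇒ f₂ = f₁ · 39/12.6 = 364 × 3.09524 ≈ 1126.6667 mm.
Vertical AOV on the new format = 2·arctan(28.4 / (2 × 1126.6667)) = 2·arctan(0.01260) ≈ 1.4442°.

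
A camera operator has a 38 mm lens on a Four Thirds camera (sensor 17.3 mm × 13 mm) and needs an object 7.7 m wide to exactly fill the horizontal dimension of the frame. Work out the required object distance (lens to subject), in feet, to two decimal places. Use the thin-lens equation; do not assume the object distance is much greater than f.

55.61 ft

W: 7.7 m = 7700 mm.
Magnification m = w/W = dᵢ/dₒ; combined with 1/f = 1/dₒ + 1/dᵢ this gives dₒ = f·(1 + W/w).
dₒ = 38 mm × (1 + 7700/17.3) = 38 × 446.0867 ≈ 16951.295 mm = 16951.295/304.8 ft = 55.6145 ft.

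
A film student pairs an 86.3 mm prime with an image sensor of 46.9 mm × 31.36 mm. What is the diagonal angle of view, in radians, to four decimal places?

Sensor diagonal = √(46.9² + 31.36²) = √3183.0596 ≈ 56.4186 mm.
Angle of view α = 2·arctan(d/2f) with d = 56.4186 mm and f = 86.3 mm.
d/2f = 0.32687; arctan(0.32687) ≈ 0.3159 rad, so α ≈ 0.6319 rad.

0.6319 rad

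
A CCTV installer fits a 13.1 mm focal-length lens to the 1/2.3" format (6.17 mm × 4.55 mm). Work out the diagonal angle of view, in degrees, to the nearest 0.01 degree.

Sensor diagonal = √(6.17² + 4.55²) = √58.7714 ≈ 7.6663 mm.
Angle of view α = 2·arctan(d/2f) with d = 7.6663 mm and f = 13.1 mm.
d/2f = 0.29260; arctan(0.29260) ≈ 16.3097°, so α ≈ 32.6195°.

32.62°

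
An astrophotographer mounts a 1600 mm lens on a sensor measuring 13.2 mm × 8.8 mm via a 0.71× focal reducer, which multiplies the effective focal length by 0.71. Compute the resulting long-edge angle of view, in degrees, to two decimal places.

0.67°

Effective focal length f = 1600 × 0.71 = 1136 mm.
α = 2·arctan(13.2 / (2 × 1136)) = 2·arctan(0.00581) ≈ 0.6658°.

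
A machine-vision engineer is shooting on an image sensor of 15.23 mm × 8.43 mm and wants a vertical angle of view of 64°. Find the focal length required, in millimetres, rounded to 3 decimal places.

From α = 2·arctan(h/2f) we get f = h / (2·tan(α/2)).
With h = 8.43 mm and α/2 = 32°, tan(α/2) ≈ 0.62487, so f ≈ 8.43 / 1.24974 ≈ 6.7454 mm.

6.745 mm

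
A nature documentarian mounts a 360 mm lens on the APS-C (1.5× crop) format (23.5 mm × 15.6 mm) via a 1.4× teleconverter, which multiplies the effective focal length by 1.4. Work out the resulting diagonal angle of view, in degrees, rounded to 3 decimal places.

3.206°

Effective focal length f = 360 × 1.4 = 504 mm.
Sensor diagonal = √(23.5² + 15.6²) = √795.6100 ≈ 28.2066 mm.
α = 2·arctan(28.207 / (2 × 504)) = 2·arctan(0.02798) ≈ 3.2057°.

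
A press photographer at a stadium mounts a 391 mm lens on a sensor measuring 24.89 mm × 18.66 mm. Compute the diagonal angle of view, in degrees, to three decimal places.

Sensor diagonal = √(24.89² + 18.66²) = √967.7077 ≈ 31.1080 mm.
Angle of view α = 2·arctan(d/2f) with d = 31.1080 mm and f = 391 mm.
d/2f = 0.03978; arctan(0.03978) ≈ 2.2780°, so α ≈ 4.5561°.

4.556°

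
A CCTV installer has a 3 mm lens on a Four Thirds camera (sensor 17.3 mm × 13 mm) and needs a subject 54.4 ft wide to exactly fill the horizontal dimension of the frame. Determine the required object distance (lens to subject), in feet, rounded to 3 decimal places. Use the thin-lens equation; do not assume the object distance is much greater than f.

W: 54.4 ft × 304.8 mm/ft = 16581.12 mm.
Magnification m = w/W = dᵢ/dₒ; combined with 1/f = 1/dₒ + 1/dᵢ this gives dₒ = f·(1 + W/w).
dₒ = 3 mm × (1 + 16581.1/17.3) = 3 × 959.4462 ≈ 2878.339 mm = 2878.339/304.8 ft = 9.44337 ft.

9.443 ft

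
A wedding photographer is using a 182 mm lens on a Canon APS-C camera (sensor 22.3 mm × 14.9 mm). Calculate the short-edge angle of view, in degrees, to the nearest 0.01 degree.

4.69°

Angle of view α = 2·arctan(h/2f) with h = 14.9 mm and f = 182 mm.
h/2f = 0.04093; arctan(0.04093) ≈ 2.3440°, so α ≈ 4.6881°.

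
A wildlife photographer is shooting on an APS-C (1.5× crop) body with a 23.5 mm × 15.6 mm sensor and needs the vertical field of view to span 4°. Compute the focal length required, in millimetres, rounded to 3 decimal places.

223.363 mm

From α = 2·arctan(h/2f) we get f = h / (2·tan(α/2)).
With h = 15.6 mm and α/2 = 2°, tan(α/2) ≈ 0.03492, so f ≈ 15.6 / 0.06984 ≈ 223.3628 mm.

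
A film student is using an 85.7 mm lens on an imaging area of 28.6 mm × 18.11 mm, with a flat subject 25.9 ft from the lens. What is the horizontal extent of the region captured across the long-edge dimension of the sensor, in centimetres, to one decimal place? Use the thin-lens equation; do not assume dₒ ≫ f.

260.6 cm

dₒ: 25.9 ft × 304.8 mm/ft = 7894.32 mm.
Similar triangles through the lens centre give W/dₒ = w/dᵢ; with 1/f = 1/dₒ + 1/dᵢ this gives W = w·(dₒ − f)/f.
W = 28.6 mm × (7894.32 − 85.7) / 85.7 = 28.6 × 91.1157 ≈ 2605.910 mm = 260.591 cm.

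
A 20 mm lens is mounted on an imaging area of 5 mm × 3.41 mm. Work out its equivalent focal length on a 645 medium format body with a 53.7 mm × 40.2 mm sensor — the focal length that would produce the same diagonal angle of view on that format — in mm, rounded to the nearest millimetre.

222 mm

Sensor diagonal = √(5² + 3.41²) = √36.6281 ≈ 6.0521 mm.
Sensor diagonal = √(53.7² + 40.2²) = √4499.7300 ≈ 67.0800 mm.
Equal angle of view means equal diagonal/f ratio, so f₂ = f₁ · (diagonal₂/diagonal₁) = 20 × 67.0800/6.0521.
f₂ = 20 × 11.08373 ≈ 221.675 mm.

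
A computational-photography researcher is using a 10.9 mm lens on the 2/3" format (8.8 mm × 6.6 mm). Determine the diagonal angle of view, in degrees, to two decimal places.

Sensor diagonal = √(8.8² + 6.6²) = √121.0000 ≈ 11.0000 mm.
Angle of view α = 2·arctan(d/2f) with d = 11.0000 mm and f = 10.9 mm.
d/2f = 0.50459; arctan(0.50459) ≈ 26.7749°, so α ≈ 53.5498°.

53.55°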